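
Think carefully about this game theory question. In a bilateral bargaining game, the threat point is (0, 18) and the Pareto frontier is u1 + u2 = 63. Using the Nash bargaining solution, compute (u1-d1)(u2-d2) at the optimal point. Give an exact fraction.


Step 1: The Nash solution splits surplus symmetrically above the disagreement point
Step 2: u1 = (total + d1 - d2)/2 = (63 + 0 - 18)/2 = 45/2
Step 3: u2 = (total - d1 + d2)/2 = (63 - 0 + 18)/2 = 81/2
Step 4: Nash product = (45/2 - 0) * (81/2 - 18)
Step 5: = 45/2 * 45/2 = 2025/4

2025/4


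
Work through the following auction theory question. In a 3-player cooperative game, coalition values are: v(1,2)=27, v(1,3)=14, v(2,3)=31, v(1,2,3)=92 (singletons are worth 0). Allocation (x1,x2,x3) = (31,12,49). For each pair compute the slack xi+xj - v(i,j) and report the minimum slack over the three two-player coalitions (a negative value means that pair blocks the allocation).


Step 1: Slack for coalition (1,2): x1+x2 - v12 = 43 - 27 = 16
Step 2: Slack for coalition (1,3): x1+x3 - v13 = 80 - 14 = 66
Step 3: Slack for coalition (2,3): x2+x3 - v23 = 61 - 31 = 30
Step 4: Minimum slack = min(16, 66, 30) = 16, attained by (1,2); no pair can gain by deviating, so the allocation is in the core

16


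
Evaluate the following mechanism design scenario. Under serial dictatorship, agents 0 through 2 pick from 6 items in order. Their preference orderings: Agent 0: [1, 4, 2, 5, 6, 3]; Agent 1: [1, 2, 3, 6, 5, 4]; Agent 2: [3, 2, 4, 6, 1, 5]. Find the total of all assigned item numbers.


Step 1: Agent 0 picks item 1
Step 2: Agent 1 picks item 2
Step 3: Agent 2 picks item 3
Step 4: Sum = 1 + 2 + 3 = 6

6


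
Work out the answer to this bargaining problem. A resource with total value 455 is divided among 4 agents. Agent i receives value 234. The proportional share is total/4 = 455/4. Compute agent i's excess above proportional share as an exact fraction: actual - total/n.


Step 1: Proportional share = 455/4
Step 2: Agent's actual allocation = 234
Step 3: Excess = 234 - 455/4 = 481/4

481/4


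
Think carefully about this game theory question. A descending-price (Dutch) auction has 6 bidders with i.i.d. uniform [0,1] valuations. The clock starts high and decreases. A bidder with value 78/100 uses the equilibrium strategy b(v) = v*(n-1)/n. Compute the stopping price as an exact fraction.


Step 1: Dutch auctions are strategically equivalent to first-price auctions
Step 2: The equilibrium bid is b(v) = v*(n-1)/n
Step 3: b = 39/50 * 5/6
Step 4: b = 13/20

13/20


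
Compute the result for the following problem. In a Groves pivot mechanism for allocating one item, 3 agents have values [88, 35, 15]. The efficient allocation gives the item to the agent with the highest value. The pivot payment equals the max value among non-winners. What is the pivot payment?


Step 1: The efficient winner is agent 0 with value 88
Step 2: Other agents' values: [35, 15]
Step 3: Pivot payment = max(others) = 35
Step 4: The winner pays 35

35


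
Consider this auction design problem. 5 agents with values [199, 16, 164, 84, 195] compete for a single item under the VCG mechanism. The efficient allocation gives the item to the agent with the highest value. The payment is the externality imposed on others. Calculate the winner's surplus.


Step 1: The winner is the agent with the highest value: agent 0 with value 199
Step 2: Values of other agents: [16, 164, 84, 195]
Step 3: VCG payment = max of others' values = 195
Step 4: Surplus = 199 - 195 = 4

4


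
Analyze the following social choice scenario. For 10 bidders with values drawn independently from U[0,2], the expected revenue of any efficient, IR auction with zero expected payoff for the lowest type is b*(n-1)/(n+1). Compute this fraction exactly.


Step 1: By Revenue Equivalence, expected revenue = b*(n-1)/(n+1)
Step 2: Substituting n = 10, b = 2
Step 3: Revenue = 2*(10-1)/(10+1) = 2*9/11
Step 4: Revenue = 18/11

18/11


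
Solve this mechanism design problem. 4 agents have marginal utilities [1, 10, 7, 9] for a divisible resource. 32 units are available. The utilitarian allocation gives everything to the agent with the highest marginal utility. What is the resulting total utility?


Step 1: The marginal utilities are [1, 10, 7, 9]
Step 2: The highest marginal utility is 10
Step 3: All 32 units go to that agent
Step 4: Total utility = 10 * 32 = 320

320


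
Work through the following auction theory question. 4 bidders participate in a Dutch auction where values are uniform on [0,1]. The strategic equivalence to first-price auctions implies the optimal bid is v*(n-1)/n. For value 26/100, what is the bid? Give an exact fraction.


Step 1: Dutch auctions are strategically equivalent to first-price auctions
Step 2: The equilibrium bid is b(v) = v*(n-1)/n
Step 3: b = 13/50 * 3/4
Step 4: b = 39/200

39/200


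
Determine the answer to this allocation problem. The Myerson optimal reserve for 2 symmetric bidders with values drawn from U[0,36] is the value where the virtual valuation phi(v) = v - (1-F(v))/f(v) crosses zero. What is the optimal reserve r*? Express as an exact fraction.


Step 1: For U[0,36], F(v) = v/36 and f(v) = 1/36
Step 2: phi(v) = v - (1 - v/36)/(1/36) = v - (36 - v) = 2v - 36
Step 3: Set phi(r*) = 0: 2r* - 36 = 0
Step 4: r* = 36/2 = 18 (the number of bidders n = 2 does not enter)

18


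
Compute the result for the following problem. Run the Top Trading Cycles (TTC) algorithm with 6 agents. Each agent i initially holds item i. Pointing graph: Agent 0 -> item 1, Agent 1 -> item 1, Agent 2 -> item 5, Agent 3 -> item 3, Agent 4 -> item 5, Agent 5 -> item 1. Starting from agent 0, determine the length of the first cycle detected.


Step 1: Trace the pointer graph from agent 0: 0 -> 1 -> 1
Step 2: A cycle is detected when we revisit agent 1
Step 3: The cycle is: 1 -> 1
Step 4: Cycle length = 1

1


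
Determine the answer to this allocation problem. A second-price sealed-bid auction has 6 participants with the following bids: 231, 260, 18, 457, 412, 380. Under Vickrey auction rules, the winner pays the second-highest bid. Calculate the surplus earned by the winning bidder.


Step 1: Sort bids in descending order: 457, 412, 380, 260, 231, 18
Step 2: The winning bid is the highest: 457
Step 3: The payment equals the second-highest bid: 412
Step 4: Surplus = winner's bid - payment = 457 - 412 = 45

45


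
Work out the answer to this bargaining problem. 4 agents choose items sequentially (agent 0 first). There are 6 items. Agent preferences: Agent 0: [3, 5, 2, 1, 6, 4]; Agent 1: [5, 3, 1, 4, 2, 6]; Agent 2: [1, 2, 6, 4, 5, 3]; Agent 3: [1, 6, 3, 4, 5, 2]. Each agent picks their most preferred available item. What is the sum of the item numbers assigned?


Step 1: Agent 0 picks item 3
Step 2: Agent 1 picks item 5
Step 3: Agent 2 picks item 1
Step 4: Agent 3 picks item 6
Step 5: Sum = 3 + 5 + 1 + 6 = 15

15


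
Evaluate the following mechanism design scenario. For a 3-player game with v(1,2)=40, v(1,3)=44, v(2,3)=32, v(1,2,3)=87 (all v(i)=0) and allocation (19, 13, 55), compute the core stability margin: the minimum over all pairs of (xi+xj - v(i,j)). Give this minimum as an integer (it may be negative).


Step 1: Slack for coalition (1,2): x1+x2 - v12 = 32 - 40 = -8
Step 2: Slack for coalition (1,3): x1+x3 - v13 = 74 - 44 = 30
Step 3: Slack for coalition (2,3): x2+x3 - v23 = 68 - 32 = 36
Step 4: Minimum slack = min(-8, 30, 36) = -8, attained by (1,2); coalition (1,2) can block (slack < 0), so the allocation is not in the core

-8


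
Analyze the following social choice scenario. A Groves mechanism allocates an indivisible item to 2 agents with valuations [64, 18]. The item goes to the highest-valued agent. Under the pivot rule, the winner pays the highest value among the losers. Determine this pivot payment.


Step 1: The efficient winner is agent 0 with value 64
Step 2: Other agents' values: [18]
Step 3: Pivot payment = max(others) = 18
Step 4: The winner pays 18

18


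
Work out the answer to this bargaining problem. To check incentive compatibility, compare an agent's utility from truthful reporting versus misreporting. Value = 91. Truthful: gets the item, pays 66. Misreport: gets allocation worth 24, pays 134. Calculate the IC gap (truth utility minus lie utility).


Step 1: U(truth) = value - payment = 91 - 66 = 25
Step 2: U(lie) = allocation - payment = 24 - 134 = -110
Step 3: IC gap = 25 - (-110) = 135

135


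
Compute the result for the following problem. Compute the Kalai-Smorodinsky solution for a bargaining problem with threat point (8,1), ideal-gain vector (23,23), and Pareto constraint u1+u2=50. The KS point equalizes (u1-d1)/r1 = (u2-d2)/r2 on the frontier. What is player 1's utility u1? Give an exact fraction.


Step 1: At the KS point, (u1-d1)/r1 = (u2-d2)/r2 = t and u1+u2 = 50
Step 2: u1 = d1 + r1*t and u2 = d2 + r2*t, so (d1 + r1*t) + (d2 + r2*t) = 50
Step 3: t = (50 - 8 - 1)/(23 + 23) = 41/46
Step 4: u1 = d1 + r1*t = 8 + 23 * 41/46 = 57/2
Step 5: (Check: u2 = d2 + r2*t = 43/2; u1+u2 = 57/2 + 43/2 = 50, on the frontier.)

57/2


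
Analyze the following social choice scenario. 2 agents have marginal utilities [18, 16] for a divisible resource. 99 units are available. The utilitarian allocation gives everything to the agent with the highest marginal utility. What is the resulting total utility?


Step 1: The marginal utilities are [18, 16]
Step 2: The highest marginal utility is 18
Step 3: All 99 units go to that agent
Step 4: Total utility = 18 * 99 = 1782

1782


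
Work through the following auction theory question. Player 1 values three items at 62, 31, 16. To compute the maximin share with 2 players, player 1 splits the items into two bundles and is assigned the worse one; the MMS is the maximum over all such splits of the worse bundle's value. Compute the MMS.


Step 1: Item values = 62, 31, 16
Step 2: Enumerate all 2-bundle partitions and take the smaller bundle:
  Partition 1: {62} vs {31,16} -> bundles 62, 47; min = 47
  Partition 2: {31} vs {62,16} -> bundles 31, 78; min = 31
  Partition 3: {16} vs {62,31} -> bundles 16, 93; min = 16
Step 3: MMS = max(47, 31, 16) = 47

47


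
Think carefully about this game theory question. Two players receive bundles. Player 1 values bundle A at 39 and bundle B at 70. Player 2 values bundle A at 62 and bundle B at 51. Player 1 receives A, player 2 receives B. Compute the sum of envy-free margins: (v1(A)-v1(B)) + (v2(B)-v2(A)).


Step 1: Player 1's margin = v1(A) - v1(B) = 39 - 70 = -31
Step 2: Player 2's margin = v2(B) - v2(A) = 51 - 62 = -11
Step 3: Total margin = -31 + -11 = -42

-42


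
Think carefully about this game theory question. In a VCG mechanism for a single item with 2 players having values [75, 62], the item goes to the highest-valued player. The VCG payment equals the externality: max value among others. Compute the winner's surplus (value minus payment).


Step 1: The winner is the agent with the highest value: agent 0 with value 75
Step 2: Values of other agents: [62]
Step 3: VCG payment = max of others' values = 62
Step 4: Surplus = 75 - 62 = 13

13


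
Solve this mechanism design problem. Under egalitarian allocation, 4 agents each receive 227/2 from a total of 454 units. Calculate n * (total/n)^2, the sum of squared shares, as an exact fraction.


Step 1: Each agent's share = 454/4 = 227/2
Step 2: Square of each share = (227/2)^2 = 51529/4
Step 3: Sum of squares = 4 * 51529/4 = 51529

51529


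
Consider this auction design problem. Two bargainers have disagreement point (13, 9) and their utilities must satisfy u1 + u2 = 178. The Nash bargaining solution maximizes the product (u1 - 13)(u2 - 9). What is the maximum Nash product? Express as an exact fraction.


Step 1: The Nash solution splits surplus symmetrically above the disagreement point
Step 2: u1 = (total + d1 - d2)/2 = (178 + 13 - 9)/2 = 91
Step 3: u2 = (total - d1 + d2)/2 = (178 - 13 + 9)/2 = 87
Step 4: Nash product = (91 - 13) * (87 - 9)
Step 5: = 78 * 78 = 6084

6084


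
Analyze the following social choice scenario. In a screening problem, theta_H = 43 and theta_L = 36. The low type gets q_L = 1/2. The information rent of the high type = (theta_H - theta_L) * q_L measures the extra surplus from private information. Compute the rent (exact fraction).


Step 1: theta_H - theta_L = 43 - 36 = 7
Step 2: Information rent = (theta_H - theta_L) * q_L
Step 3: = 7 * 1/2
Step 4: = 7/2

7/2


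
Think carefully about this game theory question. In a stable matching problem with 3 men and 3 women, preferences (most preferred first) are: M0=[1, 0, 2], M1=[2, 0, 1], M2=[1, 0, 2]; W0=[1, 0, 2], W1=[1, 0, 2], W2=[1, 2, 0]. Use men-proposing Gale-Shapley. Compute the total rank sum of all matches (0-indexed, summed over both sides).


Step 1: Run Gale-Shapley (men propose, women hold best offer):
  M0 proposes to W1; she accepts
  M1 proposes to W2; she accepts
  M2 proposes to W1; rejected
  M2 proposes to W0; she accepts
Step 2: Final matching: W0-M2, W1-M0, W2-M1
Step 3: 0-indexed ranks (man's rank of his match, then woman's): 1 + 2 + 0 + 1 + 0 + 0
Step 4: Total rank sum = 4

4


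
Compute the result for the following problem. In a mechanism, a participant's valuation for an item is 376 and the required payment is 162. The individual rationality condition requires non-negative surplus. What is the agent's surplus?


Step 1: Surplus = value - payment = 376 - 162 = 214
Step 2: IR is satisfied (surplus >= 0)

214


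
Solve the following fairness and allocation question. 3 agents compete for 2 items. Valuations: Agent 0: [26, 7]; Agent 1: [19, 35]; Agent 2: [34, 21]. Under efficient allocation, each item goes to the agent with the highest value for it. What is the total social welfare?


Step 1: For each item, find the maximum value among all agents.
Step 2: Item 0 -> Agent 2 (value 34)
Step 3: Item 1 -> Agent 1 (value 35)
Step 4: Total welfare = 34 + 35 = 69

69


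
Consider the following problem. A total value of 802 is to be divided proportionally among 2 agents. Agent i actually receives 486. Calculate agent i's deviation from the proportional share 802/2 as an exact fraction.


Step 1: Proportional share = 802/2 = 401
Step 2: Agent's actual allocation = 486
Step 3: Excess = 486 - 401 = 85

85


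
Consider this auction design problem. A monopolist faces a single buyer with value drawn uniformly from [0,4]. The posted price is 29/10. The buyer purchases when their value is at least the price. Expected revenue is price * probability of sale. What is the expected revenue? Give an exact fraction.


Step 1: Posted price r = 29/10, value support [0,4]
Step 2: P(v >= r) = (4 - 29/10)/4 = 11/40
Step 3: Expected revenue = r * P(v >= r) = 29/10 * 11/40
Step 4: Revenue = 319/400

319/400


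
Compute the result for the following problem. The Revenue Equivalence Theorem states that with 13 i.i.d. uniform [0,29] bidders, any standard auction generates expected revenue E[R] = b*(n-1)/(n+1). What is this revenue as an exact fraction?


Step 1: By Revenue Equivalence, expected revenue = b*(n-1)/(n+1)
Step 2: Substituting n = 13, b = 29
Step 3: Revenue = 29*(13-1)/(13+1) = 29*12/14
Step 4: Revenue = 348/14 = 174/7

174/7


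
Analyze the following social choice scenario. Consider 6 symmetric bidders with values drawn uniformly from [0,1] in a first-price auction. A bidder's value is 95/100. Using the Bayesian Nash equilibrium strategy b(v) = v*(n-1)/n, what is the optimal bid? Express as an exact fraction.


Step 1: The symmetric BNE bidding function is b(v) = v * (n-1) / n
Step 2: Substitute v = 19/20 and n = 6
Step 3: b = 19/20 * 5/6
Step 4: b = 19/24

19/24


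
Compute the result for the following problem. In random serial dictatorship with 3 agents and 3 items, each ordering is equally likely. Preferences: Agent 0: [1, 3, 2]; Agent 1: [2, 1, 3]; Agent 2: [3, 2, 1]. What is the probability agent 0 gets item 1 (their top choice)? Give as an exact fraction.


Step 1: Agent 0 wants item 1
Step 2: There are 6 possible orderings of agents
Step 3: In 6 orderings, agent 0 gets item 1
Step 4: Probability = 6/6 = 1

1


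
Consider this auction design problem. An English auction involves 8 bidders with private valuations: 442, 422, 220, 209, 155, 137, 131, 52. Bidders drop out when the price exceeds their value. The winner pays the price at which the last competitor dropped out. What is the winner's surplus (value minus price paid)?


Step 1: Identify the highest value: 442
Step 2: Identify the second-highest value: 422
Step 3: The final price = second-highest value = 422
Step 4: Surplus = 442 - 422 = 20

20


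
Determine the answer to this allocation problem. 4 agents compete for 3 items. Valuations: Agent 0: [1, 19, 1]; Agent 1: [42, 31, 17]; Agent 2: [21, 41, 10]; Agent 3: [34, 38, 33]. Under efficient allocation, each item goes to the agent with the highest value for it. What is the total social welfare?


Step 1: For each item, find the maximum value among all agents.
Step 2: Item 0 -> Agent 1 (value 42)
Step 3: Item 1 -> Agent 2 (value 41)
Step 4: Item 2 -> Agent 3 (value 33)
Step 5: Total welfare = 42 + 41 + 33 = 116

116


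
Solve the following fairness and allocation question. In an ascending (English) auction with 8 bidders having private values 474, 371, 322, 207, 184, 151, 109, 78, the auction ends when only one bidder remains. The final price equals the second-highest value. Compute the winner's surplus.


Step 1: Identify the highest value: 474
Step 2: Identify the second-highest value: 371
Step 3: The final price = second-highest value = 371
Step 4: Surplus = 474 - 371 = 103

103


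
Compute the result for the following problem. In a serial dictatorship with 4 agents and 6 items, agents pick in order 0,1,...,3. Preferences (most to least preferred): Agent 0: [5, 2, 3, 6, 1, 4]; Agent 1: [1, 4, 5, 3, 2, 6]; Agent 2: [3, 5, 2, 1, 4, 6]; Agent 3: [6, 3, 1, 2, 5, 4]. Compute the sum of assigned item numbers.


Step 1: Agent 0 picks item 5
Step 2: Agent 1 picks item 1
Step 3: Agent 2 picks item 3
Step 4: Agent 3 picks item 6
Step 5: Sum = 5 + 1 + 3 + 6 = 15

15


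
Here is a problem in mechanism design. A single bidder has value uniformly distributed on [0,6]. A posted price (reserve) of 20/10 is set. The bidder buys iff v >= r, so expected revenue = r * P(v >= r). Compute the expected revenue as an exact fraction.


Step 1: Posted price r = 2, value support [0,6]
Step 2: P(v >= r) = (6 - 2)/6 = 2/3
Step 3: Expected revenue = r * P(v >= r) = 2 * 2/3
Step 4: Revenue = 4/3

4/3


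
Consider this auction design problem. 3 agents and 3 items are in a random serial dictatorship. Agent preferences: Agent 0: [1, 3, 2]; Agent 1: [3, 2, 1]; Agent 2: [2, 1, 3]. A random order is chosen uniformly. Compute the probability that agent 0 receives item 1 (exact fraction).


Step 1: Agent 0 wants item 1
Step 2: There are 6 possible orderings of agents
Step 3: In 6 orderings, agent 0 gets item 1
Step 4: Probability = 6/6 = 1

1


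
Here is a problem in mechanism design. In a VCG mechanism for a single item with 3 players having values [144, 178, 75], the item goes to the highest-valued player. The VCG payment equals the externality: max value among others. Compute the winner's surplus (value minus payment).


Step 1: The winner is the agent with the highest value: agent 1 with value 178
Step 2: Values of other agents: [144, 75]
Step 3: VCG payment = max of others' values = 144
Step 4: Surplus = 178 - 144 = 34

34


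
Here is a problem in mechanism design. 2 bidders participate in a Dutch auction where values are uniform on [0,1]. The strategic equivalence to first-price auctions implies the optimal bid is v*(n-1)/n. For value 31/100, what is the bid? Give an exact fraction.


Step 1: Dutch auctions are strategically equivalent to first-price auctions
Step 2: The equilibrium bid is b(v) = v*(n-1)/n
Step 3: b = 31/100 * 1/2
Step 4: b = 31/200

31/200


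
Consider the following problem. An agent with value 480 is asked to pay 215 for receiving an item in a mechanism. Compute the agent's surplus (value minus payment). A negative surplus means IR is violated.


Step 1: Surplus = value - payment = 480 - 215 = 265
Step 2: IR is satisfied (surplus >= 0)

265


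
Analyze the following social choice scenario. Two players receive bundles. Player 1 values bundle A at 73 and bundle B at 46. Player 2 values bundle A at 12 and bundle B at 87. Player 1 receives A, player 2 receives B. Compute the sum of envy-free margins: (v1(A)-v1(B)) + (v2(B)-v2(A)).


Step 1: Player 1's margin = v1(A) - v1(B) = 73 - 46 = 27
Step 2: Player 2's margin = v2(B) - v2(A) = 87 - 12 = 75
Step 3: Total margin = 27 + 75 = 102

102


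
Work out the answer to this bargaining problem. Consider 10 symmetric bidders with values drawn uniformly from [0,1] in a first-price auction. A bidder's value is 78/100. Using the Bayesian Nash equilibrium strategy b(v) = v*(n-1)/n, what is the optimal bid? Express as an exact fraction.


Step 1: The symmetric BNE bidding function is b(v) = v * (n-1) / n
Step 2: Substitute v = 39/50 and n = 10
Step 3: b = 39/50 * 9/10
Step 4: b = 351/500

351/500


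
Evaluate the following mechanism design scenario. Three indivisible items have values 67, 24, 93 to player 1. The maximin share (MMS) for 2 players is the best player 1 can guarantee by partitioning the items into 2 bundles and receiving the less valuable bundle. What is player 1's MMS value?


Step 1: Item values = 67, 24, 93
Step 2: Enumerate all 2-bundle partitions and take the smaller bundle:
  Partition 1: {67} vs {24,93} -> bundles 67, 117; min = 67
  Partition 2: {24} vs {67,93} -> bundles 24, 160; min = 24
  Partition 3: {93} vs {67,24} -> bundles 93, 91; min = 91
Step 3: MMS = max(67, 24, 91) = 91

91


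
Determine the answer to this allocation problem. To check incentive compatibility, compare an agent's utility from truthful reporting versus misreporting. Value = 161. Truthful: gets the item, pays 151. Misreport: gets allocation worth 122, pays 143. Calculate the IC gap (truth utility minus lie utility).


Step 1: U(truth) = value - payment = 161 - 151 = 10
Step 2: U(lie) = allocation - payment = 122 - 143 = -21
Step 3: IC gap = 10 - (-21) = 31

31


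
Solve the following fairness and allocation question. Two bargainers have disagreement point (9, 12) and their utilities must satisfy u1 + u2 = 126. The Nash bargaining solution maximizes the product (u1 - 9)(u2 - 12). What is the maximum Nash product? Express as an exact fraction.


Step 1: The Nash solution splits surplus symmetrically above the disagreement point
Step 2: u1 = (total + d1 - d2)/2 = (126 + 9 - 12)/2 = 123/2
Step 3: u2 = (total - d1 + d2)/2 = (126 - 9 + 12)/2 = 129/2
Step 4: Nash product = (123/2 - 9) * (129/2 - 12)
Step 5: = 105/2 * 105/2 = 11025/4

11025/4


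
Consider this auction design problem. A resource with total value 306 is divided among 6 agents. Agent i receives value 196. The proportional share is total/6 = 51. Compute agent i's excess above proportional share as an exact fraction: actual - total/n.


Step 1: Proportional share = 306/6 = 51
Step 2: Agent's actual allocation = 196
Step 3: Excess = 196 - 51 = 145

145


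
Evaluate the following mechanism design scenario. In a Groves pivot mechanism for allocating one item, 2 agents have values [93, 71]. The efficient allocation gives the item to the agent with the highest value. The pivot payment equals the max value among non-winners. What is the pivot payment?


Step 1: The efficient winner is agent 0 with value 93
Step 2: Other agents' values: [71]
Step 3: Pivot payment = max(others) = 71
Step 4: The winner pays 71

71


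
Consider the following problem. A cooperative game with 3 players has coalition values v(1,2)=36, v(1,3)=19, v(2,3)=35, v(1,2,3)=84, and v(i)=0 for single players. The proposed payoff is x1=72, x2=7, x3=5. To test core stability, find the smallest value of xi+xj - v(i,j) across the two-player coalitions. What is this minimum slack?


Step 1: Slack for coalition (1,2): x1+x2 - v12 = 79 - 36 = 43
Step 2: Slack for coalition (1,3): x1+x3 - v13 = 77 - 19 = 58
Step 3: Slack for coalition (2,3): x2+x3 - v23 = 12 - 35 = -23
Step 4: Minimum slack = min(43, 58, -23) = -23, attained by (2,3); coalition (2,3) can block (slack < 0), so the allocation is not in the core

-23


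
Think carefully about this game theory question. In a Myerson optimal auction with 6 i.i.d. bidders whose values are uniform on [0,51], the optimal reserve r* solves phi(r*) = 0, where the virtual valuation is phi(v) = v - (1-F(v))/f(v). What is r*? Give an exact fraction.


Step 1: For U[0,51], F(v) = v/51 and f(v) = 1/51
Step 2: phi(v) = v - (1 - v/51)/(1/51) = v - (51 - v) = 2v - 51
Step 3: Set phi(r*) = 0: 2r* - 51 = 0
Step 4: r* = 51/2 (the number of bidders n = 6 does not enter)

51/2


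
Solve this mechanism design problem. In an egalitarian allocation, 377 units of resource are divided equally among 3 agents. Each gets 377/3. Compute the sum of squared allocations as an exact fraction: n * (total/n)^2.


Step 1: Each agent's share = 377/3
Step 2: Square of each share = (377/3)^2 = 142129/9
Step 3: Sum of squares = 3 * 142129/9 = 142129/3

142129/3


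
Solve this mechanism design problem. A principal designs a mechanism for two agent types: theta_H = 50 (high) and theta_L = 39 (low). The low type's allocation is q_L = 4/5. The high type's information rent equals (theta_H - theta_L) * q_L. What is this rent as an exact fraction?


Step 1: theta_H - theta_L = 50 - 39 = 11
Step 2: Information rent = (theta_H - theta_L) * q_L
Step 3: = 11 * 4/5
Step 4: = 44/5

44/5


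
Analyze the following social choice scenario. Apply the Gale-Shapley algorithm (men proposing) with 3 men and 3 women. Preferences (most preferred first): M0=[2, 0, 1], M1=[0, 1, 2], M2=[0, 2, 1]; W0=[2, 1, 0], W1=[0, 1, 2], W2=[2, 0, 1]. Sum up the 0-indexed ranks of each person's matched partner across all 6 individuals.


Step 1: Run Gale-Shapley (men propose, women hold best offer):
  M0 proposes to W2; she accepts
  M1 proposes to W0; she accepts
  M2 proposes to W0; she switches from M1
  M1 proposes to W1; she accepts
Step 2: Final matching: W0-M2, W1-M1, W2-M0
Step 3: 0-indexed ranks (man's rank of his match, then woman's): 0 + 0 + 1 + 1 + 0 + 1
Step 4: Total rank sum = 3

3


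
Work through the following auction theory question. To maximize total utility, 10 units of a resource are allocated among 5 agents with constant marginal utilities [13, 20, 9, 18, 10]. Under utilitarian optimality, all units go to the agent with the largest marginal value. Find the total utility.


Step 1: The marginal utilities are [13, 20, 9, 18, 10]
Step 2: The highest marginal utility is 20
Step 3: All 10 units go to that agent
Step 4: Total utility = 20 * 10 = 200

200


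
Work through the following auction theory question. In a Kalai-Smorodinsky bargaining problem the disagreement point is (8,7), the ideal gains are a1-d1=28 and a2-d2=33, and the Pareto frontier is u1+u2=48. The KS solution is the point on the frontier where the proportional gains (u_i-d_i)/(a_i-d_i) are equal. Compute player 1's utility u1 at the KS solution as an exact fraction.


Step 1: At the KS point, (u1-d1)/r1 = (u2-d2)/r2 = t and u1+u2 = 48
Step 2: u1 = d1 + r1*t and u2 = d2 + r2*t, so (d1 + r1*t) + (d2 + r2*t) = 48
Step 3: t = (48 - 8 - 7)/(28 + 33) = 33/61
Step 4: u1 = d1 + r1*t = 8 + 28 * 33/61 = 1412/61
Step 5: (Check: u2 = d2 + r2*t = 1516/61; u1+u2 = 1412/61 + 1516/61 = 48, on the frontier.)

1412/61


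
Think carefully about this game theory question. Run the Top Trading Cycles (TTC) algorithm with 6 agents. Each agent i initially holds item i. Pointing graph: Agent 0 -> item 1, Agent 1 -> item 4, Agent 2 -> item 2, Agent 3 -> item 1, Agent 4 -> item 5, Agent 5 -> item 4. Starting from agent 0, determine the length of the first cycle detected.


Step 1: Trace the pointer graph from agent 0: 0 -> 1 -> 4 -> 5 -> 4
Step 2: A cycle is detected when we revisit agent 4
Step 3: The cycle is: 4 -> 5 -> 4
Step 4: Cycle length = 2

2


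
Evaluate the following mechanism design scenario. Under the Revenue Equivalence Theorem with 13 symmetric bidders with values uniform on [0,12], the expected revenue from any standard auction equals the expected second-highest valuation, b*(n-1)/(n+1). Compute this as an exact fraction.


Step 1: By Revenue Equivalence, expected revenue = b*(n-1)/(n+1)
Step 2: Substituting n = 13, b = 12
Step 3: Revenue = 12*(13-1)/(13+1) = 12*12/14
Step 4: Revenue = 144/14 = 72/7

72/7


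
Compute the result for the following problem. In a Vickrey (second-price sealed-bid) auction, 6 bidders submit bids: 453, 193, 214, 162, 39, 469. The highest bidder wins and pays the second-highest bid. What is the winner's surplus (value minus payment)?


Step 1: Sort bids in descending order: 469, 453, 214, 193, 162, 39
Step 2: The winning bid is the highest: 469
Step 3: The payment equals the second-highest bid: 453
Step 4: Surplus = winner's bid - payment = 469 - 453 = 16

16


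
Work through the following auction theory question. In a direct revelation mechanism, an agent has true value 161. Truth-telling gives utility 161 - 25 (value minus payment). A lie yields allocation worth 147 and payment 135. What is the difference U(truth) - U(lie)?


Step 1: U(truth) = value - payment = 161 - 25 = 136
Step 2: U(lie) = allocation - payment = 147 - 135 = 12
Step 3: IC gap = 136 - 12 = 124

124


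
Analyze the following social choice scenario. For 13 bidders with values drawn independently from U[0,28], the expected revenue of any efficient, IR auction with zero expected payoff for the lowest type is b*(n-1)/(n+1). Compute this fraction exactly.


Step 1: By Revenue Equivalence, expected revenue = b*(n-1)/(n+1)
Step 2: Substituting n = 13, b = 28
Step 3: Revenue = 28*(13-1)/(13+1) = 28*12/14
Step 4: Revenue = 336/14 = 24

24


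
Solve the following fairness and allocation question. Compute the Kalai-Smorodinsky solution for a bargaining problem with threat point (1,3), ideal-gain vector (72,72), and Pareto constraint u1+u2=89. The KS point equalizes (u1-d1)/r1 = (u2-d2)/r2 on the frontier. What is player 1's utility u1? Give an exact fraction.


Step 1: At the KS point, (u1-d1)/r1 = (u2-d2)/r2 = t and u1+u2 = 89
Step 2: u1 = d1 + r1*t and u2 = d2 + r2*t, so (d1 + r1*t) + (d2 + r2*t) = 89
Step 3: t = (89 - 1 - 3)/(72 + 72) = 85/144
Step 4: u1 = d1 + r1*t = 1 + 72 * 85/144 = 87/2
Step 5: (Check: u2 = d2 + r2*t = 91/2; u1+u2 = 87/2 + 91/2 = 89, on the frontier.)

87/2


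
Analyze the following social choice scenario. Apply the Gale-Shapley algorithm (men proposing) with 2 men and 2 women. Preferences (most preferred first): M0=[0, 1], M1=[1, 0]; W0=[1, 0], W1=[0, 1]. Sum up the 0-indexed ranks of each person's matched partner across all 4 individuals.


Step 1: Run Gale-Shapley (men propose, women hold best offer):
  M0 proposes to W0; she accepts
  M1 proposes to W1; she accepts
Step 2: Final matching: W0-M0, W1-M1
Step 3: 0-indexed ranks (man's rank of his match, then woman's): 0 + 1 + 0 + 1
Step 4: Total rank sum = 2

2


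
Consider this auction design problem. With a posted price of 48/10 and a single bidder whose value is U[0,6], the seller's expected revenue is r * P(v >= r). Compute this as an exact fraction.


Step 1: Posted price r = 24/5, value support [0,6]
Step 2: P(v >= r) = (6 - 24/5)/6 = 1/5
Step 3: Expected revenue = r * P(v >= r) = 24/5 * 1/5
Step 4: Revenue = 24/25

24/25


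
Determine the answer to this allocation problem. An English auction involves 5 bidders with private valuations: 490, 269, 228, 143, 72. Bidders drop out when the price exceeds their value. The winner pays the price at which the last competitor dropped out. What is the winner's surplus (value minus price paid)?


Step 1: Identify the highest value: 490
Step 2: Identify the second-highest value: 269
Step 3: The final price = second-highest value = 269
Step 4: Surplus = 490 - 269 = 221

221


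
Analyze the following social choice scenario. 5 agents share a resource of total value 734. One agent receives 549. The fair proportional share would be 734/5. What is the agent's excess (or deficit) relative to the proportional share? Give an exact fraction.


Step 1: Proportional share = 734/5
Step 2: Agent's actual allocation = 549
Step 3: Excess = 549 - 734/5 = 2011/5

2011/5


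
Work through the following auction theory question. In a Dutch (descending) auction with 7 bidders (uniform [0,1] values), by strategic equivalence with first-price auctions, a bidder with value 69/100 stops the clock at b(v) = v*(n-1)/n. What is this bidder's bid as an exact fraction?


Step 1: Dutch auctions are strategically equivalent to first-price auctions
Step 2: The equilibrium bid is b(v) = v*(n-1)/n
Step 3: b = 69/100 * 6/7
Step 4: b = 207/350

207/350


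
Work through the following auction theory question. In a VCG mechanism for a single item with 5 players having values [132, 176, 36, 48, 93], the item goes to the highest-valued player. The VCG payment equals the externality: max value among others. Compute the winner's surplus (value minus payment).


Step 1: The winner is the agent with the highest value: agent 1 with value 176
Step 2: Values of other agents: [132, 36, 48, 93]
Step 3: VCG payment = max of others' values = 132
Step 4: Surplus = 176 - 132 = 44

44


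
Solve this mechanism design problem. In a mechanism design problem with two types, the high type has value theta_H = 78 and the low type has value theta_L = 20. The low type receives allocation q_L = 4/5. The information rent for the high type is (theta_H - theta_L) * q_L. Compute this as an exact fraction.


Step 1: theta_H - theta_L = 78 - 20 = 58
Step 2: Information rent = (theta_H - theta_L) * q_L
Step 3: = 58 * 4/5
Step 4: = 232/5

232/5


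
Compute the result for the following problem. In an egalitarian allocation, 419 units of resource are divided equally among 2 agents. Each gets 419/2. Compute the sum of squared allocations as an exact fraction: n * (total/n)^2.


Step 1: Each agent's share = 419/2
Step 2: Square of each share = (419/2)^2 = 175561/4
Step 3: Sum of squares = 2 * 175561/4 = 175561/2

175561/2


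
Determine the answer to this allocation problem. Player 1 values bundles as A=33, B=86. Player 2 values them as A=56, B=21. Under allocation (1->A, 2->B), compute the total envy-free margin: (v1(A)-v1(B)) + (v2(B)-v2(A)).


Step 1: Player 1's margin = v1(A) - v1(B) = 33 - 86 = -53
Step 2: Player 2's margin = v2(B) - v2(A) = 21 - 56 = -35
Step 3: Total margin = -53 + -35 = -88

-88


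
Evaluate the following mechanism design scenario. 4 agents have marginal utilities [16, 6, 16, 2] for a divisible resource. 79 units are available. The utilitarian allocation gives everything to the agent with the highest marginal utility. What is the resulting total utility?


Step 1: The marginal utilities are [16, 6, 16, 2]
Step 2: The highest marginal utility is 16
Step 3: All 79 units go to that agent
Step 4: Total utility = 16 * 79 = 1264

1264


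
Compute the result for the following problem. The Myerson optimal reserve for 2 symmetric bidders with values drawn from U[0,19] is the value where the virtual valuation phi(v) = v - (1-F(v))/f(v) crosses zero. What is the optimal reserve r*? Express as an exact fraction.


Step 1: For U[0,19], F(v) = v/19 and f(v) = 1/19
Step 2: phi(v) = v - (1 - v/19)/(1/19) = v - (19 - v) = 2v - 19
Step 3: Set phi(r*) = 0: 2r* - 19 = 0
Step 4: r* = 19/2 (the number of bidders n = 2 does not enter)

19/2


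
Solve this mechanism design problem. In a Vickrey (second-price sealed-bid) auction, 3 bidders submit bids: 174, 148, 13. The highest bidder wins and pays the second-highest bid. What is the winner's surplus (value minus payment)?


Step 1: Sort bids in descending order: 174, 148, 13
Step 2: The winning bid is the highest: 174
Step 3: The payment equals the second-highest bid: 148
Step 4: Surplus = winner's bid - payment = 174 - 148 = 26

26


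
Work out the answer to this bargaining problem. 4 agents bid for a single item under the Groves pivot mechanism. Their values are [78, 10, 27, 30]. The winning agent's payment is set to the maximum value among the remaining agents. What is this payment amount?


Step 1: The efficient winner is agent 0 with value 78
Step 2: Other agents' values: [10, 27, 30]
Step 3: Pivot payment = max(others) = 30
Step 4: The winner pays 30

30


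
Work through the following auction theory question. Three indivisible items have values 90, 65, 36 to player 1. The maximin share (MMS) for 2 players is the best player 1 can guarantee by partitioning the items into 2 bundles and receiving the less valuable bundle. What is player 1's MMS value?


Step 1: Item values = 90, 65, 36
Step 2: Enumerate all 2-bundle partitions and take the smaller bundle:
  Partition 1: {90} vs {65,36} -> bundles 90, 101; min = 90
  Partition 2: {65} vs {90,36} -> bundles 65, 126; min = 65
  Partition 3: {36} vs {90,65} -> bundles 36, 155; min = 36
Step 3: MMS = max(90, 65, 36) = 90

90


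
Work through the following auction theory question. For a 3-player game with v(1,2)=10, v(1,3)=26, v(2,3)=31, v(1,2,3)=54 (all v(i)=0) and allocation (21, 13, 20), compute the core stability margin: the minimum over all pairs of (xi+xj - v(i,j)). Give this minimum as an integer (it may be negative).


Step 1: Slack for coalition (1,2): x1+x2 - v12 = 34 - 10 = 24
Step 2: Slack for coalition (1,3): x1+x3 - v13 = 41 - 26 = 15
Step 3: Slack for coalition (2,3): x2+x3 - v23 = 33 - 31 = 2
Step 4: Minimum slack = min(24, 15, 2) = 2, attained by (2,3); no pair can gain by deviating, so the allocation is in the core

2


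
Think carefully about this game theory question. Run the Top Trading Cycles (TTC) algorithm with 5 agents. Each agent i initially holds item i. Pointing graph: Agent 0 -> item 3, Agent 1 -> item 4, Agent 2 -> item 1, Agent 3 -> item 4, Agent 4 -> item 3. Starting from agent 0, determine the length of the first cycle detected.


Step 1: Trace the pointer graph from agent 0: 0 -> 3 -> 4 -> 3
Step 2: A cycle is detected when we revisit agent 3
Step 3: The cycle is: 3 -> 4 -> 3
Step 4: Cycle length = 2

2


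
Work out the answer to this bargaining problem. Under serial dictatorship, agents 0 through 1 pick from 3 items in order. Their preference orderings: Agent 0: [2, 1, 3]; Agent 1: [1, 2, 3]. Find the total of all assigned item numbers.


Step 1: Agent 0 picks item 2
Step 2: Agent 1 picks item 1
Step 3: Sum = 2 + 1 = 3

3


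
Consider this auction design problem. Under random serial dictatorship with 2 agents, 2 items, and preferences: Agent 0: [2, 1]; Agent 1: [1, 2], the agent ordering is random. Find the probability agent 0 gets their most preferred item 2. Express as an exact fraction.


Step 1: Agent 0 wants item 2
Step 2: There are 2 possible orderings of agents
Step 3: In 2 orderings, agent 0 gets item 2
Step 4: Probability = 2/2 = 1

1


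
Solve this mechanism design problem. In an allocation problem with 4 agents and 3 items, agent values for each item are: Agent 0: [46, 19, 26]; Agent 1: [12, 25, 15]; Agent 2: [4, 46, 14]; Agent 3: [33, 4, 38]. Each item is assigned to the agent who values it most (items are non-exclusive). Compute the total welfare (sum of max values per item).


Step 1: For each item, find the maximum value among all agents.
Step 2: Item 0 -> Agent 0 (value 46)
Step 3: Item 1 -> Agent 2 (value 46)
Step 4: Item 2 -> Agent 3 (value 38)
Step 5: Total welfare = 46 + 46 + 38 = 130

130


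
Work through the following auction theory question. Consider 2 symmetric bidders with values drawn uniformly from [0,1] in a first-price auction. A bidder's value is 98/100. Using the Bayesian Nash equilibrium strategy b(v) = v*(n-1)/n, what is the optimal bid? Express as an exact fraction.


Step 1: The symmetric BNE bidding function is b(v) = v * (n-1) / n
Step 2: Substitute v = 49/50 and n = 2
Step 3: b = 49/50 * 1/2
Step 4: b = 49/100

49/100
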